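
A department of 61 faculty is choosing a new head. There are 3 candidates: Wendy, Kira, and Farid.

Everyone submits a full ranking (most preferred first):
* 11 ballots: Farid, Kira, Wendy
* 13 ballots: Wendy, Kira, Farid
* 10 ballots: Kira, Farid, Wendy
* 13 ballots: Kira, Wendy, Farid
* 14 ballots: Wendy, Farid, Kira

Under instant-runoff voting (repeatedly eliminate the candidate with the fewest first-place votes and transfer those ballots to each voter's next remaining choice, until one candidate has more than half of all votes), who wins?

Round 1: Wendy 27, Kira 23, Farid 11. Farid eliminated.
Round 2: Wendy 27, Kira 34. Kira has a majority (≥31).

Kira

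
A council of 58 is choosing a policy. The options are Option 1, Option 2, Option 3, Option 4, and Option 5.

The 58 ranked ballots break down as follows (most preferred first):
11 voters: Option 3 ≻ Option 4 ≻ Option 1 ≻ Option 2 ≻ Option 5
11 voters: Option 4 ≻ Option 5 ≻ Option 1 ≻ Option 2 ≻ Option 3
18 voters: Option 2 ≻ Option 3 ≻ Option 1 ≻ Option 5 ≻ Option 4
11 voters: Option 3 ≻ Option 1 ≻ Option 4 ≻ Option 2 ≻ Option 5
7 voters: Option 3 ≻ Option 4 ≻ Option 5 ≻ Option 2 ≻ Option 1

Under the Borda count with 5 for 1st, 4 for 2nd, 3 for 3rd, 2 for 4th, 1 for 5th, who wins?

Option 3

Option 1: 11×3 + 11×3 + 18×3 + 11×4 + 7×1 = 171
Option 2: 11×2 + 11×2 + 18×5 + 11×2 + 7×2 = 170
Option 3: 11×5 + 11×1 + 18×4 + 11×5 + 7×5 = 228
Option 4: 11×4 + 11×5 + 18×1 + 11×3 + 7×4 = 178
Option 5: 11×1 + 11×4 + 18×2 + 11×1 + 7×3 = 123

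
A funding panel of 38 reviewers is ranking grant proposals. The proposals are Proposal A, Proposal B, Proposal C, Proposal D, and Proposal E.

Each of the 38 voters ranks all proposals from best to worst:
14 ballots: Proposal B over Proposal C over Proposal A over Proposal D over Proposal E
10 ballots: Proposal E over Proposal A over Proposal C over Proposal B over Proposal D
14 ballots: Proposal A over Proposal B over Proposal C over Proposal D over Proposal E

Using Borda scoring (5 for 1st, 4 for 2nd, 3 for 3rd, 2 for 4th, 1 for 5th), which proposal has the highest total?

Proposal A: 14×3 + 10×4 + 14×5 = 152
Proposal B: 14×5 + 10×2 + 14×4 = 146
Proposal C: 14×4 + 10×3 + 14×3 = 128
Proposal D: 14×2 + 10×1 + 14×2 = 66
Proposal E: 14×1 + 10×5 + 14×1 = 78

Proposal A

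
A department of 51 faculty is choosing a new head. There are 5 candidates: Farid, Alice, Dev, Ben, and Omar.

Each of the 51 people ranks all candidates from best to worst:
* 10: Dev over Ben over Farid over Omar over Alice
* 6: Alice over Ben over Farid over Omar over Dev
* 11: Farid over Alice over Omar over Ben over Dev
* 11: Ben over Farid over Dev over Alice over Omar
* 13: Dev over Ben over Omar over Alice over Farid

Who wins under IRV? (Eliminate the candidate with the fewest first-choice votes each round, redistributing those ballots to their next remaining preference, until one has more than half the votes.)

Ben

Round 1: Farid 11, Alice 6, Dev 23, Ben 11, Omar 0. Omar eliminated.
Round 2: Farid 11, Alice 6, Dev 23, Ben 11. Alice eliminated.
Round 3: Farid 11, Dev 23, Ben 17. Farid eliminated.
Round 4: Dev 23, Ben 28. Ben has a majority (≥26).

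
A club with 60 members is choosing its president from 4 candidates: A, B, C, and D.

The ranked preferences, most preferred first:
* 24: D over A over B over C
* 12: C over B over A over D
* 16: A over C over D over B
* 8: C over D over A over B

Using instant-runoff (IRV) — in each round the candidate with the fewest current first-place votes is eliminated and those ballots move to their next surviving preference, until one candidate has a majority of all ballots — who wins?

Round 1: A 16, B 0, C 20, D 24. B eliminated.
Round 2: A 16, C 20, D 24. A eliminated.
Round 3: C 36, D 24. C has a majority (≥31).

C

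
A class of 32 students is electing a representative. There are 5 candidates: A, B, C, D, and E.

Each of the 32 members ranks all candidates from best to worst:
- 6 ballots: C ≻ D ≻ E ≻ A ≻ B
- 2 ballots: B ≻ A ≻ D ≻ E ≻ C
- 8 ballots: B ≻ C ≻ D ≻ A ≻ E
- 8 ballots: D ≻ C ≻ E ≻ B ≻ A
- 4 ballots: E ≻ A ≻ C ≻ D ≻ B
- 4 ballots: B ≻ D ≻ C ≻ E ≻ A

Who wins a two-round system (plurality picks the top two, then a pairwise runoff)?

D

Round 1 first-place votes: A 0, B 14, C 6, D 8, E 4. B and D advance.
Runoff: B is ranked above D on 14 ballots, D above B on 18.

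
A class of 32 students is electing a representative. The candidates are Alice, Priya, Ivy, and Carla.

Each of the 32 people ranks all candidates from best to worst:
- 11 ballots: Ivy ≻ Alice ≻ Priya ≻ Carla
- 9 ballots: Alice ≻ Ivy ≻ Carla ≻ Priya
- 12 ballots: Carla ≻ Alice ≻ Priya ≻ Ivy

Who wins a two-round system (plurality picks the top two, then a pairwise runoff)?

Ivy

Round 1 first-place votes: Alice 9, Priya 0, Ivy 11, Carla 12. Carla and Ivy advance.
Runoff: Carla is ranked above Ivy on 12 ballots, Ivy above Carla on 20.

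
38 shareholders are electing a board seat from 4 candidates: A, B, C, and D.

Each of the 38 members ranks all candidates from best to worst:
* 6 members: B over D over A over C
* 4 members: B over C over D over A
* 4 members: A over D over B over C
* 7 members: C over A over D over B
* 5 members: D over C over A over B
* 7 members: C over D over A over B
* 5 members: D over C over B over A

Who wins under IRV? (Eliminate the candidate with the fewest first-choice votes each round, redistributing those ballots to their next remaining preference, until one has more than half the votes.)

Round 1: A 4, B 10, C 14, D 10. A eliminated.
Round 2: B 10, C 14, D 14. B eliminated.
Round 3: C 18, D 20. D has a majority (≥20).

D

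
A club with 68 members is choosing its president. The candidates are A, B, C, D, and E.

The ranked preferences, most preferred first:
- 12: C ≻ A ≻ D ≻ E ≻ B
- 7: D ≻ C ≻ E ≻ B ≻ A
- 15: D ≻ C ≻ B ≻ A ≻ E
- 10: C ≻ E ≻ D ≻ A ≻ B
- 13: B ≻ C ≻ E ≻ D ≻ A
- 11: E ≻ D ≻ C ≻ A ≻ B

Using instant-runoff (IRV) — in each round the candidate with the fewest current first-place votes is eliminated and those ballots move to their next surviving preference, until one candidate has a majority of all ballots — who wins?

Round 1: A 0, B 13, C 22, D 22, E 11. A eliminated.
Round 2: B 13, C 22, D 22, E 11. E eliminated.
Round 3: B 13, C 22, D 33. B eliminated.
Round 4: C 35, D 33. C has a majority (≥35).

C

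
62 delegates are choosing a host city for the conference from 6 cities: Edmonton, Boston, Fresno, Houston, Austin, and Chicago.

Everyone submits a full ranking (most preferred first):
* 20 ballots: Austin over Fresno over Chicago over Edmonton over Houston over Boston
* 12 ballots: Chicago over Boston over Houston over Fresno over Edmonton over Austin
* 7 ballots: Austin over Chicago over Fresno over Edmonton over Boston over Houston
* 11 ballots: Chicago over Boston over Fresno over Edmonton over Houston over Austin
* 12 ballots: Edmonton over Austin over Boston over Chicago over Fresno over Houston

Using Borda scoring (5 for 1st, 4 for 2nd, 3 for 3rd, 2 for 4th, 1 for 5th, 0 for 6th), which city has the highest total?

Edmonton: 20×2 + 12×1 + 7×2 + 11×2 + 12×5 = 148
Boston: 20×0 + 12×4 + 7×1 + 11×4 + 12×3 = 135
Fresno: 20×4 + 12×2 + 7×3 + 11×3 + 12×1 = 170
Houston: 20×1 + 12×3 + 7×0 + 11×1 + 12×0 = 67
Austin: 20×5 + 12×0 + 7×5 + 11×0 + 12×4 = 183
Chicago: 20×3 + 12×5 + 7×4 + 11×5 + 12×2 = 227

Chicago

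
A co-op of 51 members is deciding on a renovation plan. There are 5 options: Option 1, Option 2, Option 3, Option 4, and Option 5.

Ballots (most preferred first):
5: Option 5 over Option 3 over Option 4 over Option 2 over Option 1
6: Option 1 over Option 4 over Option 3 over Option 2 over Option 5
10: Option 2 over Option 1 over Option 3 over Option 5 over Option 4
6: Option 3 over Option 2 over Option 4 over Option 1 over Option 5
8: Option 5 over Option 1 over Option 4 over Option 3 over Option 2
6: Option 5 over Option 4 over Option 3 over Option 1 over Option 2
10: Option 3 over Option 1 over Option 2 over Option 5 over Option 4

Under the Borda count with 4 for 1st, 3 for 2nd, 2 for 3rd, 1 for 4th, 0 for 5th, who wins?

Option 1: 5×0 + 6×4 + 10×3 + 6×1 + 8×3 + 6×1 + 10×3 = 120
Option 2: 5×1 + 6×1 + 10×4 + 6×3 + 8×0 + 6×0 + 10×2 = 89
Option 3: 5×3 + 6×2 + 10×2 + 6×4 + 8×1 + 6×2 + 10×4 = 131
Option 4: 5×2 + 6×3 + 10×0 + 6×2 + 8×2 + 6×3 + 10×0 = 74
Option 5: 5×4 + 6×0 + 10×1 + 6×0 + 8×4 + 6×4 + 10×1 = 96

Option 3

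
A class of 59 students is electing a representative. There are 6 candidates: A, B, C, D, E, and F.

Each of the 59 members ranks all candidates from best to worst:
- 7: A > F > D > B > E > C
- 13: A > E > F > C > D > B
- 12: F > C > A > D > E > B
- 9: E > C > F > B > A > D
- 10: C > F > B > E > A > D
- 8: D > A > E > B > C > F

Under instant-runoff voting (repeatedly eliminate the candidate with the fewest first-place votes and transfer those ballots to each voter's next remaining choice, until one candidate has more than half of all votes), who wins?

Round 1: A 20, B 0, C 10, D 8, E 9, F 12. B eliminated.
Round 2: A 20, C 10, D 8, E 9, F 12. D eliminated.
Round 3: A 28, C 10, E 9, F 12. E eliminated.
Round 4: A 28, C 19, F 12. F eliminated.
Round 5: A 28, C 31. C has a majority (≥30).

C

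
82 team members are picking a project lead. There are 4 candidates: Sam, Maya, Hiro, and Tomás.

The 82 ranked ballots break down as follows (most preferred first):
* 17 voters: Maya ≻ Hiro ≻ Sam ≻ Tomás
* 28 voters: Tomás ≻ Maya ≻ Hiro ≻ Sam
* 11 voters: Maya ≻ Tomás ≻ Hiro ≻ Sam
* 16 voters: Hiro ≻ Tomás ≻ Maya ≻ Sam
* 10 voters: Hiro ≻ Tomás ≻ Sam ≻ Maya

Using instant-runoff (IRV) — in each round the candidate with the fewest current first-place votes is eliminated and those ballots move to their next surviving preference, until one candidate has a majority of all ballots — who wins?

Round 1: Sam 0, Maya 28, Hiro 26, Tomás 28. Sam eliminated.
Round 2: Maya 28, Hiro 26, Tomás 28. Hiro eliminated.
Round 3: Maya 28, Tomás 54. Tomás has a majority (≥42).

Tomás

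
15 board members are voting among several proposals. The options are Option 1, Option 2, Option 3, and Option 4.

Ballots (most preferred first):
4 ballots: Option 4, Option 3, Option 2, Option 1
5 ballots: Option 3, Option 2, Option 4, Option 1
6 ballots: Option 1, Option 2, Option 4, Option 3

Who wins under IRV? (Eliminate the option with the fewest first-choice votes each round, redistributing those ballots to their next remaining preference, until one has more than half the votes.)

Round 1: Option 1 6, Option 2 0, Option 3 5, Option 4 4. Option 2 eliminated.
Round 2: Option 1 6, Option 3 5, Option 4 4. Option 4 eliminated.
Round 3: Option 1 6, Option 3 9. Option 3 has a majority (≥8).

Option 3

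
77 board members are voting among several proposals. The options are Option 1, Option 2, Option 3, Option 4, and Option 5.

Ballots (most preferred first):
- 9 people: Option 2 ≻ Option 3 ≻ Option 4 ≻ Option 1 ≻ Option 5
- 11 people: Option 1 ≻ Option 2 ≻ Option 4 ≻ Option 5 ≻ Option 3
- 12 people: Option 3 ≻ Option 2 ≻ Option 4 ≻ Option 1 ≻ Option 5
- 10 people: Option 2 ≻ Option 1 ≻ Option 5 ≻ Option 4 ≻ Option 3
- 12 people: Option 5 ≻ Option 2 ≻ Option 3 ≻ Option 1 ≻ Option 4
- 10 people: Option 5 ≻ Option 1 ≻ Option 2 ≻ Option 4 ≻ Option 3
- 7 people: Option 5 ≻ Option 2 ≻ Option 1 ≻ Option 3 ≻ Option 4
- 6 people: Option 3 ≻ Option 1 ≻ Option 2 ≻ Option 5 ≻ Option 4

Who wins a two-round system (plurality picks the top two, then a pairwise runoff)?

Round 1 first-place votes: Option 1 11, Option 2 19, Option 3 18, Option 4 0, Option 5 29. Option 5 and Option 2 advance.
Runoff: Option 5 is ranked above Option 2 on 29 ballots, Option 2 above Option 5 on 48.

Option 2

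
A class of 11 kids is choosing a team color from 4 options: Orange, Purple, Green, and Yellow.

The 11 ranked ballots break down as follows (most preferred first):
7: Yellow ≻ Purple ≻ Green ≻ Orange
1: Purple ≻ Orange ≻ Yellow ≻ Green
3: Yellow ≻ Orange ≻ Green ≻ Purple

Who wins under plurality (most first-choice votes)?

First-place votes: Orange 0, Purple 1, Green 0, Yellow 10.

Yellow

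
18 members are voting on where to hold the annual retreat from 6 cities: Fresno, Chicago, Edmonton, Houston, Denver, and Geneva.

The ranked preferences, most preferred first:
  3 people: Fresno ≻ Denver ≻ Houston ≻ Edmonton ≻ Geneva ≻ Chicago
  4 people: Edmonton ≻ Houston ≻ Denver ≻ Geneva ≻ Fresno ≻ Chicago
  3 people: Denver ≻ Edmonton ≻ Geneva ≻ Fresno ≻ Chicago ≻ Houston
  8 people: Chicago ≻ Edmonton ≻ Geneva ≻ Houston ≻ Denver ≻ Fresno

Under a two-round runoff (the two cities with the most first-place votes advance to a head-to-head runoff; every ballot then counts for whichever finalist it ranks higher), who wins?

Edmonton

Round 1 first-place votes: Fresno 3, Chicago 8, Edmonton 4, Houston 0, Denver 3, Geneva 0. Chicago and Edmonton advance.
Runoff: Chicago is ranked above Edmonton on 8 ballots, Edmonton above Chicago on 10.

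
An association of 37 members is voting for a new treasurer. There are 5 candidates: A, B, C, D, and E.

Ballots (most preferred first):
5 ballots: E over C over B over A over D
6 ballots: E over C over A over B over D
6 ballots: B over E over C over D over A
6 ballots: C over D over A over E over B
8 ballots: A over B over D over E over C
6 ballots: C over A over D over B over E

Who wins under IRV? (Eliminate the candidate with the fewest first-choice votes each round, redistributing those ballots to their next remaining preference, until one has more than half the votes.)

Round 1: A 8, B 6, C 12, D 0, E 11. D eliminated.
Round 2: A 8, B 6, C 12, E 11. B eliminated.
Round 3: A 8, C 12, E 17. A eliminated.
Round 4: C 12, E 25. E has a majority (≥19).

E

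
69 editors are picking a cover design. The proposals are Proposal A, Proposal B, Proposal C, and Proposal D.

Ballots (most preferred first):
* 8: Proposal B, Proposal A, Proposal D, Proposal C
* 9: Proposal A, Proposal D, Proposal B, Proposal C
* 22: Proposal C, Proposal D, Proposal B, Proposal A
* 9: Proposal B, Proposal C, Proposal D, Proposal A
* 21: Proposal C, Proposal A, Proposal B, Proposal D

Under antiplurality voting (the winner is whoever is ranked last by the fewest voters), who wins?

Last-place votes: Proposal A 31, Proposal B 0, Proposal C 17, Proposal D 21.

Proposal B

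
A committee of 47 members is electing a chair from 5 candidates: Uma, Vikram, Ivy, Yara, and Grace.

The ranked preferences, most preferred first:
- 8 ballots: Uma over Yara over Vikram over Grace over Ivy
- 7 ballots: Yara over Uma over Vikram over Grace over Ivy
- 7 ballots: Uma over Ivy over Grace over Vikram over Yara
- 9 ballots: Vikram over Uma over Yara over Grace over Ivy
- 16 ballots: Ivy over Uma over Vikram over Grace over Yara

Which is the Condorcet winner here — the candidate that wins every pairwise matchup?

Uma

Uma vs Vikram: 38–9
Uma vs Ivy: 31–16
Uma vs Yara: 40–7
Uma vs Grace: 47–0
Uma beats every other candidate.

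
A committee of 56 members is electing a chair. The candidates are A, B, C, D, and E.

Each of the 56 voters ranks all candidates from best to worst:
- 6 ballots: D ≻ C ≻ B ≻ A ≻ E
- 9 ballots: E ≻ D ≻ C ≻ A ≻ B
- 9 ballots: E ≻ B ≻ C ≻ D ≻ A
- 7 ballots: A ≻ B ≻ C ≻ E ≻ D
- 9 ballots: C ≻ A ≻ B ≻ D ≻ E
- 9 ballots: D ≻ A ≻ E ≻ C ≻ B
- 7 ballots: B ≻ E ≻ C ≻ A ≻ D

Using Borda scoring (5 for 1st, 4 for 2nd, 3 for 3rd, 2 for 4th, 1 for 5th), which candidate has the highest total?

A: 6×2 + 9×2 + 9×1 + 7×5 + 9×4 + 9×4 + 7×2 = 160
B: 6×3 + 9×1 + 9×4 + 7×4 + 9×3 + 9×1 + 7×5 = 162
C: 6×4 + 9×3 + 9×3 + 7×3 + 9×5 + 9×2 + 7×3 = 183
D: 6×5 + 9×4 + 9×2 + 7×1 + 9×2 + 9×5 + 7×1 = 161
E: 6×1 + 9×5 + 9×5 + 7×2 + 9×1 + 9×3 + 7×4 = 174

C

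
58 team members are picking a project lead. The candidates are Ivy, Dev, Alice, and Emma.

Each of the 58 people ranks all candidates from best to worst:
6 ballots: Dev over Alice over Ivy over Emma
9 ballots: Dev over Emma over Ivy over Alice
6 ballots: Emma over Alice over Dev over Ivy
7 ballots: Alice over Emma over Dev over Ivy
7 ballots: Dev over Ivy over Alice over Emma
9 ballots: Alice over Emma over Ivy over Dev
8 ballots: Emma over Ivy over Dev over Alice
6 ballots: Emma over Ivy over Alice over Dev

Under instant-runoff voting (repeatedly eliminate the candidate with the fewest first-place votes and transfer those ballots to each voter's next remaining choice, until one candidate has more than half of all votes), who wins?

Round 1: Ivy 0, Dev 22, Alice 16, Emma 20. Ivy eliminated.
Round 2: Dev 22, Alice 16, Emma 20. Alice eliminated.
Round 3: Dev 22, Emma 36. Emma has a majority (≥30).

Emma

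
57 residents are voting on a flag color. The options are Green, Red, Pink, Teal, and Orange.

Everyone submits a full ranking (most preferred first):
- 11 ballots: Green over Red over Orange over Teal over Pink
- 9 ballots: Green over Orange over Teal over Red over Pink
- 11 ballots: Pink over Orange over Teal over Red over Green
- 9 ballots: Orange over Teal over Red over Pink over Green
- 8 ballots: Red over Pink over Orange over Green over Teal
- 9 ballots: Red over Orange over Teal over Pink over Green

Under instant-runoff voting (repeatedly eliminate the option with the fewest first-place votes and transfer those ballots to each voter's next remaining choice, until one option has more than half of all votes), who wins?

Round 1: Green 20, Red 17, Pink 11, Teal 0, Orange 9. Teal eliminated.
Round 2: Green 20, Red 17, Pink 11, Orange 9. Orange eliminated.
Round 3: Green 20, Red 26, Pink 11. Pink eliminated.
Round 4: Green 20, Red 37. Red has a majority (≥29).

Red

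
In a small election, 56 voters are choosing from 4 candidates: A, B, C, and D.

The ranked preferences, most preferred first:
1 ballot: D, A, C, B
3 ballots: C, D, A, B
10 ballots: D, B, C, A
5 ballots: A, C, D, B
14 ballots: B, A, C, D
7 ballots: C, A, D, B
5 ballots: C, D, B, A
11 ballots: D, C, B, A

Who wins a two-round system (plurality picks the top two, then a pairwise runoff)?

Round 1 first-place votes: A 5, B 14, C 15, D 22. D and C advance.
Runoff: D is ranked above C on 22 ballots, C above D on 34.

C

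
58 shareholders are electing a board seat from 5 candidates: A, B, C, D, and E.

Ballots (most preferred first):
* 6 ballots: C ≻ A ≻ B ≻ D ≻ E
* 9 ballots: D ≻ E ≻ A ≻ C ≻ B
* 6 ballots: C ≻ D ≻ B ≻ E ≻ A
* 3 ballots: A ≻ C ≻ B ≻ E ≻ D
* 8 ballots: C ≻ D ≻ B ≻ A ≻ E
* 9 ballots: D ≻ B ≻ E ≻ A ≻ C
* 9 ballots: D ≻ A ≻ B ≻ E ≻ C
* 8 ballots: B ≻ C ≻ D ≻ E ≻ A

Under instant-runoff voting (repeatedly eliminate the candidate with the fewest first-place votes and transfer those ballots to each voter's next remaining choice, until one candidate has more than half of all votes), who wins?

Round 1: A 3, B 8, C 20, D 27, E 0. E eliminated.
Round 2: A 3, B 8, C 20, D 27. A eliminated.
Round 3: B 8, C 23, D 27. B eliminated.
Round 4: C 31, D 27. C has a majority (≥30).

C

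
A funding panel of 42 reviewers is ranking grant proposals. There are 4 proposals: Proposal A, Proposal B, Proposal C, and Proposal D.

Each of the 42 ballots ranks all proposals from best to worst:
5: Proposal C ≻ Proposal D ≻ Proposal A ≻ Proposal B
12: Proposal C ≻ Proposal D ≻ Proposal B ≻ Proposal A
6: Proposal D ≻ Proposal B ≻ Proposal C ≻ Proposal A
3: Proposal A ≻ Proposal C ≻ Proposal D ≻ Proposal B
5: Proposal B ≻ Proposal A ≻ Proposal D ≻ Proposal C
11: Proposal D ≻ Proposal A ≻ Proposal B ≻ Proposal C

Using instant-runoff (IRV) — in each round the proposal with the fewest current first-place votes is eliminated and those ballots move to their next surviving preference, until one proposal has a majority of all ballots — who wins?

Proposal D

Round 1: Proposal A 3, Proposal B 5, Proposal C 17, Proposal D 17. Proposal A eliminated.
Round 2: Proposal B 5, Proposal C 20, Proposal D 17. Proposal B eliminated.
Round 3: Proposal C 20, Proposal D 22. Proposal D has a majority (≥22).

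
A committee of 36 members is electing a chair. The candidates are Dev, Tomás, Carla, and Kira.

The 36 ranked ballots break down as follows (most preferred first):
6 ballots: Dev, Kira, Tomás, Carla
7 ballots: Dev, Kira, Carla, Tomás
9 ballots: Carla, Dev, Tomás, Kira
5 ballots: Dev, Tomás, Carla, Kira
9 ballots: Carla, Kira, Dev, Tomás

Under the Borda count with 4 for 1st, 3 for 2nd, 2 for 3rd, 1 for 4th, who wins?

Dev

Dev: 6×4 + 7×4 + 9×3 + 5×4 + 9×2 = 117
Tomás: 6×2 + 7×1 + 9×2 + 5×3 + 9×1 = 61
Carla: 6×1 + 7×2 + 9×4 + 5×2 + 9×4 = 102
Kira: 6×3 + 7×3 + 9×1 + 5×1 + 9×3 = 80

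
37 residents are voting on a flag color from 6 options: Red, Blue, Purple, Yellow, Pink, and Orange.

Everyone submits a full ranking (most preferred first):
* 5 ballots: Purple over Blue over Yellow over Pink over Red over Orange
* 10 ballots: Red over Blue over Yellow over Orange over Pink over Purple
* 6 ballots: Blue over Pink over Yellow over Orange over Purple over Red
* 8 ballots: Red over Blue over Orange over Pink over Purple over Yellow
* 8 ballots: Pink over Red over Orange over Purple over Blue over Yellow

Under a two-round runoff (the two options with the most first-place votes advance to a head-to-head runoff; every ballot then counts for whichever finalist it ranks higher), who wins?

Round 1 first-place votes: Red 18, Blue 6, Purple 5, Yellow 0, Pink 8, Orange 0. Red and Pink advance.
Runoff: Red is ranked above Pink on 18 ballots, Pink above Red on 19.

Pink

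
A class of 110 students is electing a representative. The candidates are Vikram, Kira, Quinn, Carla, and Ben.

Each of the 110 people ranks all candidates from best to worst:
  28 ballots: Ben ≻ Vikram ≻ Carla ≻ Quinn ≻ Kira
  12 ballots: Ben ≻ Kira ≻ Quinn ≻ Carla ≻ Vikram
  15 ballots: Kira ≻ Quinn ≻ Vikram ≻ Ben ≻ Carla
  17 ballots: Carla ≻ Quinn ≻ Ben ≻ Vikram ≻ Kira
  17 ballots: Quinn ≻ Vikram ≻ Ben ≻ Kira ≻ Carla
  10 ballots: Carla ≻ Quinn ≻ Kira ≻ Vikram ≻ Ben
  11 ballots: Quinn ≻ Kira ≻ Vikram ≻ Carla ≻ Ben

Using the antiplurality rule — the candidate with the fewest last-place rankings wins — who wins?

Quinn

Last-place votes: Vikram 12, Kira 45, Quinn 0, Carla 32, Ben 21.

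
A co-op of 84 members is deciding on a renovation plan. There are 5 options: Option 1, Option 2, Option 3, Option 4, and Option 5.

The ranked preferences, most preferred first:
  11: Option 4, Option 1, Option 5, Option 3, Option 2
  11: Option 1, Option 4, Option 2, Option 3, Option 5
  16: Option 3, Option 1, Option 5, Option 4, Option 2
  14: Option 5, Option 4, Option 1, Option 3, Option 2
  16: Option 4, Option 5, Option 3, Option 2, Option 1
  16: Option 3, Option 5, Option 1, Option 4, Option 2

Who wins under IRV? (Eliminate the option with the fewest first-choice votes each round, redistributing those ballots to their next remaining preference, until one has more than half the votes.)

Option 4

Round 1: Option 1 11, Option 2 0, Option 3 32, Option 4 27, Option 5 14. Option 2 eliminated.
Round 2: Option 1 11, Option 3 32, Option 4 27, Option 5 14. Option 1 eliminated.
Round 3: Option 3 32, Option 4 38, Option 5 14. Option 5 eliminated.
Round 4: Option 3 32, Option 4 52. Option 4 has a majority (≥43).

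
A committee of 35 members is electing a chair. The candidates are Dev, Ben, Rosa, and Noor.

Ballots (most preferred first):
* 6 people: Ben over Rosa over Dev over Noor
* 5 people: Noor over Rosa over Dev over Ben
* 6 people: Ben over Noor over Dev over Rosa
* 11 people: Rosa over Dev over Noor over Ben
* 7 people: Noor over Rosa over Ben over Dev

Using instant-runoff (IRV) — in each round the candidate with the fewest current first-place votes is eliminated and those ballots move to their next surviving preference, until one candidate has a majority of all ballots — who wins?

Noor

Round 1: Dev 0, Ben 12, Rosa 11, Noor 12. Dev eliminated.
Round 2: Ben 12, Rosa 11, Noor 12. Rosa eliminated.
Round 3: Ben 12, Noor 23. Noor has a majority (≥18).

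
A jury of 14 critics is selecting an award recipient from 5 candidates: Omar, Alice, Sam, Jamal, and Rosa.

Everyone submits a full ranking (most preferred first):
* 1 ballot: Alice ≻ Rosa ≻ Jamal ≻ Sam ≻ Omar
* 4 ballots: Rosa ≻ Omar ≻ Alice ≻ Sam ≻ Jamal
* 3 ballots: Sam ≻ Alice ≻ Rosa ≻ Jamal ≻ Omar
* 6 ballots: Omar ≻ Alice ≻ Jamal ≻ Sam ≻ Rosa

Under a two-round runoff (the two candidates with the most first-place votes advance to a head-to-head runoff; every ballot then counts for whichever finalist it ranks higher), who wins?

Rosa

Round 1 first-place votes: Omar 6, Alice 1, Sam 3, Jamal 0, Rosa 4. Omar and Rosa advance.
Runoff: Omar is ranked above Rosa on 6 ballots, Rosa above Omar on 8.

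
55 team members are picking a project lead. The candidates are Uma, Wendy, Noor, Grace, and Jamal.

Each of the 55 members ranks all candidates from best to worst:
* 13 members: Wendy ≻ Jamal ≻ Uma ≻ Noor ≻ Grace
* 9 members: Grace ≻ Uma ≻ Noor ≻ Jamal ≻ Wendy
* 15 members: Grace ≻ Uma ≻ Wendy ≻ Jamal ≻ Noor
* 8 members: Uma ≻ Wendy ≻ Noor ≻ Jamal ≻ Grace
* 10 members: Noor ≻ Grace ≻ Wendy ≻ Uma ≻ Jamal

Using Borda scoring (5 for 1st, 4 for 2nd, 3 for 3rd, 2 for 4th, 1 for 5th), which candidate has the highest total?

Uma

Uma: 13×3 + 9×4 + 15×4 + 8×5 + 10×2 = 195
Wendy: 13×5 + 9×1 + 15×3 + 8×4 + 10×3 = 181
Noor: 13×2 + 9×3 + 15×1 + 8×3 + 10×5 = 142
Grace: 13×1 + 9×5 + 15×5 + 8×1 + 10×4 = 181
Jamal: 13×4 + 9×2 + 15×2 + 8×2 + 10×1 = 126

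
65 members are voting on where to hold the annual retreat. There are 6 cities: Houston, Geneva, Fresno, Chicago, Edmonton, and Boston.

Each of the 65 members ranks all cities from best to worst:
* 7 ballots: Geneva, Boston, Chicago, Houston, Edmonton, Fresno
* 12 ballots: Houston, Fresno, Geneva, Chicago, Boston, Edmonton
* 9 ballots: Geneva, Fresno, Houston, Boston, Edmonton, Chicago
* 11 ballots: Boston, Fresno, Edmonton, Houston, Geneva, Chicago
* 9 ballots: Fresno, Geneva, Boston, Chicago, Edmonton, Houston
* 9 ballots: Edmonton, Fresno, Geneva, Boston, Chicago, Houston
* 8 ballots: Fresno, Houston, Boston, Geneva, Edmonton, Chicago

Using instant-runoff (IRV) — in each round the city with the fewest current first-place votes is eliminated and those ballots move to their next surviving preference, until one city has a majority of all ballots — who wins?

Round 1: Houston 12, Geneva 16, Fresno 17, Chicago 0, Edmonton 9, Boston 11. Chicago eliminated.
Round 2: Houston 12, Geneva 16, Fresno 17, Edmonton 9, Boston 11. Edmonton eliminated.
Round 3: Houston 12, Geneva 16, Fresno 26, Boston 11. Boston eliminated.
Round 4: Houston 12, Geneva 16, Fresno 37. Fresno has a majority (≥33).

Fresno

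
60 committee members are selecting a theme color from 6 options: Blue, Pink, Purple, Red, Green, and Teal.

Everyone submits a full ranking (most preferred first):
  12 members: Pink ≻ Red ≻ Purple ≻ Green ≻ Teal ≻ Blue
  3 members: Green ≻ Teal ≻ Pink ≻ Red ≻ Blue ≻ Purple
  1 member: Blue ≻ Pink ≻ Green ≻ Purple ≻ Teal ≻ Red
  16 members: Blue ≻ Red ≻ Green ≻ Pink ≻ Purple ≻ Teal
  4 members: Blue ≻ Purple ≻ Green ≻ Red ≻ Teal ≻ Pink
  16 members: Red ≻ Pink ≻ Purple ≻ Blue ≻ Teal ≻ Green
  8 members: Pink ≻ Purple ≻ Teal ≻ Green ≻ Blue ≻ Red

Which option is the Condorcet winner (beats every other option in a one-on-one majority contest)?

Red

Red vs Blue: 31–29
Red vs Pink: 36–24
Red vs Purple: 47–13
Red vs Green: 44–16
Red vs Teal: 48–12
Red beats every other option.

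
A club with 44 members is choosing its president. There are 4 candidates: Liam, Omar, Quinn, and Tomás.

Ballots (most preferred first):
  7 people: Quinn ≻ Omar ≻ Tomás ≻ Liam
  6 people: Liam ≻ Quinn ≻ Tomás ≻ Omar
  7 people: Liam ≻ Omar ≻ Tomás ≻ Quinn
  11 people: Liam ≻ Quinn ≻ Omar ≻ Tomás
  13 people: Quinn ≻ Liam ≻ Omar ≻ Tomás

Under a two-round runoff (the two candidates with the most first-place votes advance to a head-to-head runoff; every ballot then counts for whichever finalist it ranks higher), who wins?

Round 1 first-place votes: Liam 24, Omar 0, Quinn 20, Tomás 0. Liam and Quinn advance.
Runoff: Liam is ranked above Quinn on 24 ballots, Quinn above Liam on 20.

Liam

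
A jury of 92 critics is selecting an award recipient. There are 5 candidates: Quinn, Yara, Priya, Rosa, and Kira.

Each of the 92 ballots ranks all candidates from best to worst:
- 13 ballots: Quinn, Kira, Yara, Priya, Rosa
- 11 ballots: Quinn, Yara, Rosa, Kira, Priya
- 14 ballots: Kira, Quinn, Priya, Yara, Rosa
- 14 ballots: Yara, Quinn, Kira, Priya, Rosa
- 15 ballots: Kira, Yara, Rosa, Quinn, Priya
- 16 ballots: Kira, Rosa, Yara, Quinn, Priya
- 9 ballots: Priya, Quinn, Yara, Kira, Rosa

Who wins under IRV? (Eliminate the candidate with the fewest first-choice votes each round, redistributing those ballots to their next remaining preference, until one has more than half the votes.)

Round 1: Quinn 24, Yara 14, Priya 9, Rosa 0, Kira 45. Rosa eliminated.
Round 2: Quinn 24, Yara 14, Priya 9, Kira 45. Priya eliminated.
Round 3: Quinn 33, Yara 14, Kira 45. Yara eliminated.
Round 4: Quinn 47, Kira 45. Quinn has a majority (≥47).

Quinn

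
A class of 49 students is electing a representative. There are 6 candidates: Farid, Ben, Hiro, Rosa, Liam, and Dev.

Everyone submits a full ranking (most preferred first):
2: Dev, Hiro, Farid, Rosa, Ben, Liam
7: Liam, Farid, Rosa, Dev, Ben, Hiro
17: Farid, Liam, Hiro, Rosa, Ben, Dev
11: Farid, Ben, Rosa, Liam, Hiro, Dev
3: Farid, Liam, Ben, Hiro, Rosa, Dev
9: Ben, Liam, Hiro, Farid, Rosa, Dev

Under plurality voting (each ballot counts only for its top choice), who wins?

Farid

First-place votes: Farid 31, Ben 9, Hiro 0, Rosa 0, Liam 7, Dev 2.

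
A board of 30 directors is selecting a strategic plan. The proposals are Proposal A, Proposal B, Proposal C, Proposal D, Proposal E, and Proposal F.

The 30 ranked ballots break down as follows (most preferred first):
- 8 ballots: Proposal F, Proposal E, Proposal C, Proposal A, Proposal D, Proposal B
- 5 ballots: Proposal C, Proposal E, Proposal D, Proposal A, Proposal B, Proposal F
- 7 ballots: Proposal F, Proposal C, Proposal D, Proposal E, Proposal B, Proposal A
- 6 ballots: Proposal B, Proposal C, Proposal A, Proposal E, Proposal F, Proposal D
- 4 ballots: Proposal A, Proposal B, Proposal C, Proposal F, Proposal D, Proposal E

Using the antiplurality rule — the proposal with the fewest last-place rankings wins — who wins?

Proposal C

Last-place votes: Proposal A 7, Proposal B 8, Proposal C 0, Proposal D 6, Proposal E 4, Proposal F 5.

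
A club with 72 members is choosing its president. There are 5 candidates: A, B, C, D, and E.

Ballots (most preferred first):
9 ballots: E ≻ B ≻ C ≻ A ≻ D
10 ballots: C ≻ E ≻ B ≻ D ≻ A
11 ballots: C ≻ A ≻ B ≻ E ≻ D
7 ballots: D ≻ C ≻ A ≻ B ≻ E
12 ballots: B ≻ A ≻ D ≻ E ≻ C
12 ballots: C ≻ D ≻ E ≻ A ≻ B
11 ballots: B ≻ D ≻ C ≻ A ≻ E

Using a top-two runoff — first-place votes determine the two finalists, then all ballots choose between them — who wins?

Round 1 first-place votes: A 0, B 23, C 33, D 7, E 9. C and B advance.
Runoff: C is ranked above B on 40 ballots, B above C on 32.

C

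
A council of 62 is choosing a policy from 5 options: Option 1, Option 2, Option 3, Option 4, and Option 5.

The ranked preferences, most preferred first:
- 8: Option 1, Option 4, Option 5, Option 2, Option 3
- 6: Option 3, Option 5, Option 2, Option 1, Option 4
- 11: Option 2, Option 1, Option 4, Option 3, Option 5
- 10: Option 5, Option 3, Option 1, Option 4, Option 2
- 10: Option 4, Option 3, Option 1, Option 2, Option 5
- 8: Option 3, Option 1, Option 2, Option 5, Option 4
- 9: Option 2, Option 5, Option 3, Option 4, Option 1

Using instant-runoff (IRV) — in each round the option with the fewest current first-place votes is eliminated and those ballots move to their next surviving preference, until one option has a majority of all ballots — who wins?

Option 3

Round 1: Option 1 8, Option 2 20, Option 3 14, Option 4 10, Option 5 10. Option 1 eliminated.
Round 2: Option 2 20, Option 3 14, Option 4 18, Option 5 10. Option 5 eliminated.
Round 3: Option 2 20, Option 3 24, Option 4 18. Option 4 eliminated.
Round 4: Option 2 28, Option 3 34. Option 3 has a majority (≥32).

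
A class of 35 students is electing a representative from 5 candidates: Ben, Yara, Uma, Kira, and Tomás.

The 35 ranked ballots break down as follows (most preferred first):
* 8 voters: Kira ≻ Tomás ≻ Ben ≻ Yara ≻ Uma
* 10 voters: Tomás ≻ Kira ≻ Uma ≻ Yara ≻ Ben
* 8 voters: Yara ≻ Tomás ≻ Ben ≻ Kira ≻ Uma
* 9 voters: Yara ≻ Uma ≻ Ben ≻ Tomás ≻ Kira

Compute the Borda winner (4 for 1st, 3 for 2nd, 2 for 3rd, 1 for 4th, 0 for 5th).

Tomás

Ben: 8×2 + 10×0 + 8×2 + 9×2 = 50
Yara: 8×1 + 10×1 + 8×4 + 9×4 = 86
Uma: 8×0 + 10×2 + 8×0 + 9×3 = 47
Kira: 8×4 + 10×3 + 8×1 + 9×0 = 70
Tomás: 8×3 + 10×4 + 8×3 + 9×1 = 97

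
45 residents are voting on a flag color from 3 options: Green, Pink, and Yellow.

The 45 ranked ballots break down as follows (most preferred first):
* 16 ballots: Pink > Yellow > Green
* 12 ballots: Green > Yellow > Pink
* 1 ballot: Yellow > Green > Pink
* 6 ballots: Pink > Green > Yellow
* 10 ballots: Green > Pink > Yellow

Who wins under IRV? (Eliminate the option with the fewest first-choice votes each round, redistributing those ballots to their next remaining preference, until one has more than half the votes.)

Round 1: Green 22, Pink 22, Yellow 1. Yellow eliminated.
Round 2: Green 23, Pink 22. Green has a majority (≥23).

Green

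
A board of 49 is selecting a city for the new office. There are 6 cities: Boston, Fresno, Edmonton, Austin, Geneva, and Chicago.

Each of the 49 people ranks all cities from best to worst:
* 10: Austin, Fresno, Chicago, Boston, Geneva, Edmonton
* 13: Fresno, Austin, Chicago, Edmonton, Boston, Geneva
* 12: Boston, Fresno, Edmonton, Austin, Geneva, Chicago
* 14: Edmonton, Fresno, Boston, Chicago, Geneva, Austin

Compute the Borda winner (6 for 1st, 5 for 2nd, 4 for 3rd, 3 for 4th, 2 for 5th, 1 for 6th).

Fresno

Boston: 10×3 + 13×2 + 12×6 + 14×4 = 184
Fresno: 10×5 + 13×6 + 12×5 + 14×5 = 258
Edmonton: 10×1 + 13×3 + 12×4 + 14×6 = 181
Austin: 10×6 + 13×5 + 12×3 + 14×1 = 175
Geneva: 10×2 + 13×1 + 12×2 + 14×2 = 85
Chicago: 10×4 + 13×4 + 12×1 + 14×3 = 146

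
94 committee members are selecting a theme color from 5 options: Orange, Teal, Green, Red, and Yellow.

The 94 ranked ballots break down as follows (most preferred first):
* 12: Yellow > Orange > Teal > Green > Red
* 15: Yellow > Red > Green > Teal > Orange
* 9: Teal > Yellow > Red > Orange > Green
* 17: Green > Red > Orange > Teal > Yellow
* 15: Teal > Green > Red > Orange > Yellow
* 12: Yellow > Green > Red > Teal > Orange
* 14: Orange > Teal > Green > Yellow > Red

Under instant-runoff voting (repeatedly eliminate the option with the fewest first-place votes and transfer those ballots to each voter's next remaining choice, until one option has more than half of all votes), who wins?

Round 1: Orange 14, Teal 24, Green 17, Red 0, Yellow 39. Red eliminated.
Round 2: Orange 14, Teal 24, Green 17, Yellow 39. Orange eliminated.
Round 3: Teal 38, Green 17, Yellow 39. Green eliminated.
Round 4: Teal 55, Yellow 39. Teal has a majority (≥48).

Teal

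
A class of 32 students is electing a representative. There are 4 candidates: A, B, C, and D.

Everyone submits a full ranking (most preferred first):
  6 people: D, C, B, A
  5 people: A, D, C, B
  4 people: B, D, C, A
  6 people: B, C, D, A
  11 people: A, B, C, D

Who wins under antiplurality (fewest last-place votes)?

C

Last-place votes: A 16, B 5, C 0, D 11.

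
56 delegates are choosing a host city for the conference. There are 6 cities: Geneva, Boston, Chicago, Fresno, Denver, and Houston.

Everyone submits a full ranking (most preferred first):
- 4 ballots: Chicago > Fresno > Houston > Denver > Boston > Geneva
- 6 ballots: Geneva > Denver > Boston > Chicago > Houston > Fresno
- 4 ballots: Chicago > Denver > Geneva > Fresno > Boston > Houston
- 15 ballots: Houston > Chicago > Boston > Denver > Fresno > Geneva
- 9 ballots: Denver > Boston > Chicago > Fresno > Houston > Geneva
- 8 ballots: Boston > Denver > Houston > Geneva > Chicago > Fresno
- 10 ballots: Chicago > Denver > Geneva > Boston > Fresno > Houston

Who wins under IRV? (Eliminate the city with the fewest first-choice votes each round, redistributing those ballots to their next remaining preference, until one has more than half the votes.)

Chicago

Round 1: Geneva 6, Boston 8, Chicago 18, Fresno 0, Denver 9, Houston 15. Fresno eliminated.
Round 2: Geneva 6, Boston 8, Chicago 18, Denver 9, Houston 15. Geneva eliminated.
Round 3: Boston 8, Chicago 18, Denver 15, Houston 15. Boston eliminated.
Round 4: Chicago 18, Denver 23, Houston 15. Houston eliminated.
Round 5: Chicago 33, Denver 23. Chicago has a majority (≥29).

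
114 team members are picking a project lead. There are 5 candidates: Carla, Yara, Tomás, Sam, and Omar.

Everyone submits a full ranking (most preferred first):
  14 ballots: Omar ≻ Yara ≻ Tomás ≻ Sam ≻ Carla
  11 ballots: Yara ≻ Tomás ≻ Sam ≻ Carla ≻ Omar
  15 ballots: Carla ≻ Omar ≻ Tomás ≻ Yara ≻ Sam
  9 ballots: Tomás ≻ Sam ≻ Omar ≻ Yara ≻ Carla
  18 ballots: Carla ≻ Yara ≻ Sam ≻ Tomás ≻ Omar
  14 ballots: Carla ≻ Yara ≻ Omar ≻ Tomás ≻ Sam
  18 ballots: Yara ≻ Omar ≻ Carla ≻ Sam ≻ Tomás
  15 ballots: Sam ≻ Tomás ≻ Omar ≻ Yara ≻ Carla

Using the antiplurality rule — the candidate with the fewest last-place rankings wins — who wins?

Yara

Last-place votes: Carla 38, Yara 0, Tomás 18, Sam 29, Omar 29.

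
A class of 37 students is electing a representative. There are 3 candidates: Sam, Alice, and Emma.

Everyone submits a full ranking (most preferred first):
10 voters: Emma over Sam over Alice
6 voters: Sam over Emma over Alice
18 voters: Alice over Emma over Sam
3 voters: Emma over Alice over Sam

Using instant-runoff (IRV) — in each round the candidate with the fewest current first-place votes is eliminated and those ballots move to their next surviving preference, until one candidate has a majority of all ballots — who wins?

Emma

Round 1: Sam 6, Alice 18, Emma 13. Sam eliminated.
Round 2: Alice 18, Emma 19. Emma has a majority (≥19).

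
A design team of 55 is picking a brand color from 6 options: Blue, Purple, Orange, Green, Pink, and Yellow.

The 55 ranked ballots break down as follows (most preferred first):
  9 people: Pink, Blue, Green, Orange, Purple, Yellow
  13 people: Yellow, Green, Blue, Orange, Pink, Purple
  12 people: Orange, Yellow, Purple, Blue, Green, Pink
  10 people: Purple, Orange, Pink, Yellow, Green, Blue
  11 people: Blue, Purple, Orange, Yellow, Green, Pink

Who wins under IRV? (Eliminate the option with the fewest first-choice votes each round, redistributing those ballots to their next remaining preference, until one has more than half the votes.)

Blue

Round 1: Blue 11, Purple 10, Orange 12, Green 0, Pink 9, Yellow 13. Green eliminated.
Round 2: Blue 11, Purple 10, Orange 12, Pink 9, Yellow 13. Pink eliminated.
Round 3: Blue 20, Purple 10, Orange 12, Yellow 13. Purple eliminated.
Round 4: Blue 20, Orange 22, Yellow 13. Yellow eliminated.
Round 5: Blue 33, Orange 22. Blue has a majority (≥28).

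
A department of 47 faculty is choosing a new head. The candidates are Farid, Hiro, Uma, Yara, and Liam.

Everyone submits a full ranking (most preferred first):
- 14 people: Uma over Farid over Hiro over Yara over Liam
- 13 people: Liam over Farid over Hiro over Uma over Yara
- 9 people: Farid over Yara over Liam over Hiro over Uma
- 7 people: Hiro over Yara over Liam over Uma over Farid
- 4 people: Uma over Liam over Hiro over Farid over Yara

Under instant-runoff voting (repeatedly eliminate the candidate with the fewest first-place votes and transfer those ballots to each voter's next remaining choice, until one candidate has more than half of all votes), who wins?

Liam

Round 1: Farid 9, Hiro 7, Uma 18, Yara 0, Liam 13. Yara eliminated.
Round 2: Farid 9, Hiro 7, Uma 18, Liam 13. Hiro eliminated.
Round 3: Farid 9, Uma 18, Liam 20. Farid eliminated.
Round 4: Uma 18, Liam 29. Liam has a majority (≥24).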